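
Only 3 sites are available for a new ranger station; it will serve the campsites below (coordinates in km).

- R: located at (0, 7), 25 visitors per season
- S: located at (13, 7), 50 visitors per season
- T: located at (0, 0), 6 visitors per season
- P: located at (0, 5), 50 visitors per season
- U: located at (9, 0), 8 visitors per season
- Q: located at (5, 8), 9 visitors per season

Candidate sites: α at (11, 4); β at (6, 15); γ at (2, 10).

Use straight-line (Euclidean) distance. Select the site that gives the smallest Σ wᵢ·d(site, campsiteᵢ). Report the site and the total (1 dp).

Total weighted distance at each candidate:
  α (11, 4): total = 1188.5
  β (6, 15): total = 1647.6
  γ (2, 10): total = 1120.8
Minimum is at γ with total 1120.8 km.

γ, total 1120.8 km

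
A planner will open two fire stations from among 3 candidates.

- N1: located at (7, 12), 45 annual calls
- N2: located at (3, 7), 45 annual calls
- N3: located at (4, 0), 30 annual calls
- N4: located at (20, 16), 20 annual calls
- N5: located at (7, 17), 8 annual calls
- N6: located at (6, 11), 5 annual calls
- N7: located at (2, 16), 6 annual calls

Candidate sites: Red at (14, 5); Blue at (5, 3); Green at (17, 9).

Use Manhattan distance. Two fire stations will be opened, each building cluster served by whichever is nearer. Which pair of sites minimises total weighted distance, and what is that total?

{Blue, Green}, total 1354

Evaluate every pair (each demand assigned to the nearer of the two):
  {Blue, Green}: total = 1354
  {Red, Blue}: total = 1494
  {Red, Green}: total = 2161
Best pair: {Blue, Green} with total 1354.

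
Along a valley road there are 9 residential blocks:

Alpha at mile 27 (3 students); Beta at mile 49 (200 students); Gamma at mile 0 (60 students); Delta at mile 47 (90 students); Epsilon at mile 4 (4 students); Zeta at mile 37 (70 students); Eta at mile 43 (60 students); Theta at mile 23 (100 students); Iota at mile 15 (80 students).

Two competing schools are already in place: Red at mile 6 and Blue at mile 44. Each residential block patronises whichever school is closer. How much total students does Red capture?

244

The indifferent point is the midpoint (6+44)/2 = 25; residential blocks left of it (closer to Red at 6) go to Red, those right go to Blue.
  Gamma at 0 (w=60) → Red
  Epsilon at 4 (w=4) → Red
  Iota at 15 (w=80) → Red
  Theta at 23 (w=100) → Red
  Alpha at 27 (w=3) → Blue
  Zeta at 37 (w=70) → Blue
  Eta at 43 (w=60) → Blue
  Delta at 47 (w=90) → Blue
  Beta at 49 (w=200) → Blue
Red captures 244; Blue captures 423.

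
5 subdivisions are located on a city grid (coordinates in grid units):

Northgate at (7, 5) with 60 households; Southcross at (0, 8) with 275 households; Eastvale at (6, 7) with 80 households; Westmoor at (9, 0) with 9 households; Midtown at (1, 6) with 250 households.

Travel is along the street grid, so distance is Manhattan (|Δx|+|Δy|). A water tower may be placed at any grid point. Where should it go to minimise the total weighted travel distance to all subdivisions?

Manhattan distance separates: Σwᵢ(|x−xᵢ|+|y−yᵢ|) = Σwᵢ|x−xᵢ| + Σwᵢ|y−yᵢ|, so x and y are optimised independently as 1-D weighted medians.
Total weight W = 674; half = 337.
x-coordinate, sorted with cumulative weight:
  x=0 (Southcross, w=275) cum 275
  x=1 (Midtown, w=250) cum 525  ← median
  x=6 (Eastvale, w=80) cum 605
  x=7 (Northgate, w=60) cum 665
  x=9 (Westmoor, w=9) cum 674
⇒ x* = 1
y-coordinate, sorted with cumulative weight:
  y=0 (Westmoor, w=9) cum 9
  y=5 (Northgate, w=60) cum 69
  y=6 (Midtown, w=250) cum 319
  y=7 (Eastvale, w=80) cum 399  ← median
  y=8 (Southcross, w=275) cum 674
⇒ y* = 7

(1, 7)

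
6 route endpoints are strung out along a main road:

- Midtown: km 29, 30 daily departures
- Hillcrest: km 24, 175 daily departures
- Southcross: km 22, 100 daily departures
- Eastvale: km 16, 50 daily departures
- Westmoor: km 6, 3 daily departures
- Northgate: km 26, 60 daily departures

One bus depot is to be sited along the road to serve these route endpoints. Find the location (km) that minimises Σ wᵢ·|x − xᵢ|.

For a sum of weighted absolute distances on a line, the optimum is the weighted median (not the mean). Total weight W = 418; half-weight = 209.
Sort by position and accumulate weight:
  km 6 (Westmoor, w=3) → cum 3
  km 16 (Eastvale, w=50) → cum 53
  km 22 (Southcross, w=100) → cum 153
  km 24 (Hillcrest, w=175) → cum 328  ≥ 209 → median here
  km 26 (Northgate, w=60) → cum 388
  km 29 (Midtown, w=30) → cum 418
Optimal location: km 24.

x = 24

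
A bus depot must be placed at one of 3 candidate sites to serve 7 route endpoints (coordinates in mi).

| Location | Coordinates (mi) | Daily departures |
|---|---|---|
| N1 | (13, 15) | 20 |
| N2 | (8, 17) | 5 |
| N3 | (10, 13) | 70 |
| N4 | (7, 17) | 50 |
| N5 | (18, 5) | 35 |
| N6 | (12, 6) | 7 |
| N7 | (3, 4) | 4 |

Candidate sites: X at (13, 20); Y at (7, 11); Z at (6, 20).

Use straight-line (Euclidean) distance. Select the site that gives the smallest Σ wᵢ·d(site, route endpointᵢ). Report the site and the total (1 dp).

Y, total 1247.3 mi

Total weighted distance at each candidate:
  X (13, 20): total = 1724.8
  Y (7, 11): total = 1247.3
  Z (6, 20): total = 1756.6
Minimum is at Y with total 1247.3 mi.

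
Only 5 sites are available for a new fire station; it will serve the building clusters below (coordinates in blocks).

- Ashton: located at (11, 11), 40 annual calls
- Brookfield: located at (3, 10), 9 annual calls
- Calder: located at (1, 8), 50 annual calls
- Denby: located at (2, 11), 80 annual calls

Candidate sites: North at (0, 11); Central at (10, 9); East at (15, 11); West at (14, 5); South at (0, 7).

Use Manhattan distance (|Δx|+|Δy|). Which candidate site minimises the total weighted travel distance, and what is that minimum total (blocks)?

North, total 836 blocks

Total weighted distance at each candidate:
  North (0, 11): total = 836
  Central (10, 9): total = 1492
  East (15, 11): total = 2167
  West (14, 5): total = 2744
  South (0, 7): total = 1234
Minimum is at North with total 836 blocks.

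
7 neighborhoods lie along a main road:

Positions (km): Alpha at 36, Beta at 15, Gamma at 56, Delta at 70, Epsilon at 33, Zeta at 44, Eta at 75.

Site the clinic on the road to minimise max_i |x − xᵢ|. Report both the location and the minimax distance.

The 1-center on a line is the midpoint of the two extreme points: leftmost at 15, rightmost at 75.
Optimal location = (15 + 75)/2 = 45; maximum distance = (75 − 15)/2 = 30.

location 45, max distance 30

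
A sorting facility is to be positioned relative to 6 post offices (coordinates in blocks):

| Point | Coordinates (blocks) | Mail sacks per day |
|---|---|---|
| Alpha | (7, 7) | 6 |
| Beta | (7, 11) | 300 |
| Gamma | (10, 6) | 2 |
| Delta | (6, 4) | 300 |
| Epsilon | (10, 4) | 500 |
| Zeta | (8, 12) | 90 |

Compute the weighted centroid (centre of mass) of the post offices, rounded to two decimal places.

(8.08, 6.37)

The minimiser of Σwᵢ‖p−pᵢ‖² is the weighted centroid p* = (Σwᵢpᵢ)/(Σwᵢ).
Σwᵢ = 1198.
Σwᵢxᵢ = 6·7 + 300·7 + 2·10 + 300·6 + 500·10 + 90·8 = 9682.
Σwᵢyᵢ = 6·7 + 300·11 + 2·6 + 300·4 + 500·4 + 90·12 = 7634.
x* = 9682/1198 = 8.08, y* = 7634/1198 = 6.37.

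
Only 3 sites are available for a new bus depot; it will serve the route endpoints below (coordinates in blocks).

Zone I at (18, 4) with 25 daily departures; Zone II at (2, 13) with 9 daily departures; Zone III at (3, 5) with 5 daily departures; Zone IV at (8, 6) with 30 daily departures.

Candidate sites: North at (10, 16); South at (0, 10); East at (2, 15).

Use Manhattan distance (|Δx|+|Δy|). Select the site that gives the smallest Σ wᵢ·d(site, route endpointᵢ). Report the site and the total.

Total weighted distance at each candidate:
  North (10, 16): total = 1049
  South (0, 10): total = 1045
  East (2, 15): total = 1198
Minimum is at South with total 1045 blocks.

South, total 1045 blocks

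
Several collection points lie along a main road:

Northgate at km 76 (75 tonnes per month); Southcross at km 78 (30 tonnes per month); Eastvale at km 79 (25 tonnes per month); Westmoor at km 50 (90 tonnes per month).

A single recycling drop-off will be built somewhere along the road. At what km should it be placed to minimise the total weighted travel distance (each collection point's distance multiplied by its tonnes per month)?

For a sum of weighted absolute distances on a line, the optimum is the weighted median (not the mean). Total weight W = 220; half-weight = 110.
Sort by position and accumulate weight:
  km 50 (Westmoor, w=90) → cum 90
  km 76 (Northgate, w=75) → cum 165  ≥ 110 → median here
  km 78 (Southcross, w=30) → cum 195
  km 79 (Eastvale, w=25) → cum 220
Optimal location: km 76.

x = 76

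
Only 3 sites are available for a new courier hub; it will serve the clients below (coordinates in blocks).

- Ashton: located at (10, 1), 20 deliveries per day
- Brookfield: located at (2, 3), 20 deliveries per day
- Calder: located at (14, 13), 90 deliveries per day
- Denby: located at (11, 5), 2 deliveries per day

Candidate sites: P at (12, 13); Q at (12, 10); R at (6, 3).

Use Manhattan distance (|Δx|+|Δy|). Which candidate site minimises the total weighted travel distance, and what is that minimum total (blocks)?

Total weighted distance at each candidate:
  P (12, 13): total = 878
  Q (12, 10): total = 1022
  R (6, 3): total = 1834
Minimum is at P with total 878 blocks.

P, total 878 blocks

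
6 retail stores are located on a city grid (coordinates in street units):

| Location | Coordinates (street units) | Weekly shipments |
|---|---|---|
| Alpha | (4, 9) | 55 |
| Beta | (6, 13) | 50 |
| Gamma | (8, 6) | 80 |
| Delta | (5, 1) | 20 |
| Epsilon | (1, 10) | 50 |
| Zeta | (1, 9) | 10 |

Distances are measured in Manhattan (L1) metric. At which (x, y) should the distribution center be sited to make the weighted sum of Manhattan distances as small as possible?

(5, 9)

Manhattan distance separates: Σwᵢ(|x−xᵢ|+|y−yᵢ|) = Σwᵢ|x−xᵢ| + Σwᵢ|y−yᵢ|, so x and y are optimised independently as 1-D weighted medians.
Total weight W = 265; half = 132.5.
x-coordinate, sorted with cumulative weight:
  x=1 (Epsilon, w=50) cum 50
  x=1 (Zeta, w=10) cum 60
  x=4 (Alpha, w=55) cum 115
  x=5 (Delta, w=20) cum 135  ← median
  x=6 (Beta, w=50) cum 185
  x=8 (Gamma, w=80) cum 265
⇒ x* = 5
y-coordinate, sorted with cumulative weight:
  y=1 (Delta, w=20) cum 20
  y=6 (Gamma, w=80) cum 100
  y=9 (Alpha, w=55) cum 155  ← median
  y=9 (Zeta, w=10) cum 165
  y=10 (Epsilon, w=50) cum 215
  y=13 (Beta, w=50) cum 265
⇒ y* = 9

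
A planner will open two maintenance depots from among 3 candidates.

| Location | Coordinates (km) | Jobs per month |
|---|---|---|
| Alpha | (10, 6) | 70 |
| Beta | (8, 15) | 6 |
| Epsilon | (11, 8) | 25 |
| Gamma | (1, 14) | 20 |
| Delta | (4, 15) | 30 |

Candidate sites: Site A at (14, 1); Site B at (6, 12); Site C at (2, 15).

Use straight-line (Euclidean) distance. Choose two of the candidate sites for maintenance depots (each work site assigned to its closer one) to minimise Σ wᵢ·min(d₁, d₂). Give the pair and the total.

{Site A, Site C}, total 762.9

Evaluate every pair (each demand assigned to the nearer of the two):
  {Site A, Site C}: total = 762.9
  {Site B, Site C}: total = 774.8
  {Site A, Site B}: total = 845.8
Best pair: {Site A, Site C} with total 762.9.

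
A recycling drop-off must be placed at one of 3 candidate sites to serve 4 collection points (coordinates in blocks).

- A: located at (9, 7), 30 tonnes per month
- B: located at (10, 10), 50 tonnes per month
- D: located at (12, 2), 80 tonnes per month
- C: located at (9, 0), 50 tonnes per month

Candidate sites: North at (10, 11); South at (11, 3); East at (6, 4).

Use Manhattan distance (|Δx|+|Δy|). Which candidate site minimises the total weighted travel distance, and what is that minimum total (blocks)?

Total weighted distance at each candidate:
  North (10, 11): total = 1680
  South (11, 3): total = 990
  East (6, 4): total = 1670
Minimum is at South with total 990 blocks.

South, total 990 blocks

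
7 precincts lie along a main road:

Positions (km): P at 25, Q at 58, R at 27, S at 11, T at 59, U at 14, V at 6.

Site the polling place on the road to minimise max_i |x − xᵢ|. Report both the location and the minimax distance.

location 32.5, max distance 26.5

The 1-center on a line is the midpoint of the two extreme points: leftmost at 6, rightmost at 59.
Optimal location = (6 + 59)/2 = 32.5; maximum distance = (59 − 6)/2 = 26.5.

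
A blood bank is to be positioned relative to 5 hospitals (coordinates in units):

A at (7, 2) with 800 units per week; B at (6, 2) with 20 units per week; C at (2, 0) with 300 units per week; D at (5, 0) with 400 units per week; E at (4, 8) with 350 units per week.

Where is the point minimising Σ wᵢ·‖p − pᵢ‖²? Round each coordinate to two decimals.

(5.20, 2.37)

The minimiser of Σwᵢ‖p−pᵢ‖² is the weighted centroid p* = (Σwᵢpᵢ)/(Σwᵢ).
Σwᵢ = 1870.
Σwᵢxᵢ = 800·7 + 20·6 + 300·2 + 400·5 + 350·4 = 9720.
Σwᵢyᵢ = 800·2 + 20·2 + 300·0 + 400·0 + 350·8 = 4440.
x* = 9720/1870 = 5.20, y* = 4440/1870 = 2.37.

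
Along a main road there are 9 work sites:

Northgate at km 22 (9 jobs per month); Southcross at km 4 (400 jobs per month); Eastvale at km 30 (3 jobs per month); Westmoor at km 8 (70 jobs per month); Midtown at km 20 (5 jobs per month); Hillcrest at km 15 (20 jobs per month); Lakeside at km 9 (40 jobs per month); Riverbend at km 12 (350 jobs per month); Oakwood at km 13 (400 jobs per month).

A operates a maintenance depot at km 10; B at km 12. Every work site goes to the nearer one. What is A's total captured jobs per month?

The indifferent point is the midpoint (10+12)/2 = 11; work sites left of it (closer to A at 10) go to A, those right go to B.
  Southcross at 4 (w=400) → A
  Westmoor at 8 (w=70) → A
  Lakeside at 9 (w=40) → A
  Riverbend at 12 (w=350) → B
  Oakwood at 13 (w=400) → B
  Hillcrest at 15 (w=20) → B
  Midtown at 20 (w=5) → B
  Northgate at 22 (w=9) → B
  Eastvale at 30 (w=3) → B
A captures 510; B captures 787.

510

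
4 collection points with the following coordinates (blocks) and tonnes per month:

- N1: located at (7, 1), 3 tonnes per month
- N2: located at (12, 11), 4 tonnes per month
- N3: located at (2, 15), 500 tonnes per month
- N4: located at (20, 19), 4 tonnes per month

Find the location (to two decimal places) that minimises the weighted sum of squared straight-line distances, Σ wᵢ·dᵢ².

(2.25, 14.92)

The minimiser of Σwᵢ‖p−pᵢ‖² is the weighted centroid p* = (Σwᵢpᵢ)/(Σwᵢ).
Σwᵢ = 511.
Σwᵢxᵢ = 3·7 + 4·12 + 500·2 + 4·20 = 1149.
Σwᵢyᵢ = 3·1 + 4·11 + 500·15 + 4·19 = 7623.
x* = 1149/511 = 2.25, y* = 7623/511 = 14.92.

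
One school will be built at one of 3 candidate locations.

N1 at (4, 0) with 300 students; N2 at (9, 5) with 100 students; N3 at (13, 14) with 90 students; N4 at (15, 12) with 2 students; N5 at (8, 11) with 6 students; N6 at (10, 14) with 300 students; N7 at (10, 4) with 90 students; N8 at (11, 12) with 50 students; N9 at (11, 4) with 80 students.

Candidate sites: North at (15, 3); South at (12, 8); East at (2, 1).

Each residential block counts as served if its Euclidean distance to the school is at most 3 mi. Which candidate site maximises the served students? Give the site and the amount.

East, covering 300

Coverage radius r = 3 mi; a point is covered iff (Δx)²+(Δy)² ≤ 3² = 9.
  North (15, 3): covers {none} → 0
  South (12, 8): covers {none} → 0
  East (2, 1): covers {N1} → 300
Maximum coverage at East: 300 students.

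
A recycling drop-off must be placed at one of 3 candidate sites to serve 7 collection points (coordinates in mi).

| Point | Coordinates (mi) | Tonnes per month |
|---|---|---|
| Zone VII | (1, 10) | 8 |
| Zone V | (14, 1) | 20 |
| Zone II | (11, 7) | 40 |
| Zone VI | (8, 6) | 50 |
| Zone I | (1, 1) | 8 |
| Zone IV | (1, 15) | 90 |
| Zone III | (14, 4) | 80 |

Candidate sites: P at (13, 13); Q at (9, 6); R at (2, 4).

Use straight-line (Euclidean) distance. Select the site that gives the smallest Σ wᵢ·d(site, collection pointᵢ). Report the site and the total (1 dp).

Q, total 1942.4 mi

Total weighted distance at each candidate:
  P (13, 13): total = 2978.0
  Q (9, 6): total = 1942.4
  R (2, 4): total = 2971.1
Minimum is at Q with total 1942.4 mi.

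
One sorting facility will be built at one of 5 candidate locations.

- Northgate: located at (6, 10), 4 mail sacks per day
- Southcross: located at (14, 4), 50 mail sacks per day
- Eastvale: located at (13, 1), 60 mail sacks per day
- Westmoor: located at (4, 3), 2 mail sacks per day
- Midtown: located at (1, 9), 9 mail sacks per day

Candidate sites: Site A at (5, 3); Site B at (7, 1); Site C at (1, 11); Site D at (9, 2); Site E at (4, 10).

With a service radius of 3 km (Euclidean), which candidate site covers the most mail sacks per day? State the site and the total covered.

Coverage radius r = 3 km; a point is covered iff (Δx)²+(Δy)² ≤ 3² = 9.
  Site A (5, 3): covers {Westmoor} → 2
  Site B (7, 1): covers {none} → 0
  Site C (1, 11): covers {Midtown} → 9
  Site D (9, 2): covers {none} → 0
  Site E (4, 10): covers {Northgate} → 4
Maximum coverage at Site C: 9 mail sacks per day.

Site C, covering 9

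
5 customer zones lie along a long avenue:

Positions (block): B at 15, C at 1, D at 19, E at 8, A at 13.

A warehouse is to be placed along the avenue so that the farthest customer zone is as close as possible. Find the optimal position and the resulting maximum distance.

The 1-center on a line is the midpoint of the two extreme points: leftmost at 1, rightmost at 19.
Optimal location = (1 + 19)/2 = 10; maximum distance = (19 − 1)/2 = 9.

location 10, max distance 9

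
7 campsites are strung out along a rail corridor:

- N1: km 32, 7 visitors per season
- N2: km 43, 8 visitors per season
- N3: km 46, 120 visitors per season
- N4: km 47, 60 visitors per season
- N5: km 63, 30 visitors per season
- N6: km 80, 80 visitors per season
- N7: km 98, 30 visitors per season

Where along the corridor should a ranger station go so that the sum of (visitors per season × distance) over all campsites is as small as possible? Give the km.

For a sum of weighted absolute distances on a line, the optimum is the weighted median (not the mean). Total weight W = 335; half-weight = 167.5.
Sort by position and accumulate weight:
  km 32 (N1, w=7) → cum 7
  km 43 (N2, w=8) → cum 15
  km 46 (N3, w=120) → cum 135
  km 47 (N4, w=60) → cum 195  ≥ 167.5 → median here
  km 63 (N5, w=30) → cum 225
  km 80 (N6, w=80) → cum 305
  km 98 (N7, w=30) → cum 335
Optimal location: km 47.

x = 47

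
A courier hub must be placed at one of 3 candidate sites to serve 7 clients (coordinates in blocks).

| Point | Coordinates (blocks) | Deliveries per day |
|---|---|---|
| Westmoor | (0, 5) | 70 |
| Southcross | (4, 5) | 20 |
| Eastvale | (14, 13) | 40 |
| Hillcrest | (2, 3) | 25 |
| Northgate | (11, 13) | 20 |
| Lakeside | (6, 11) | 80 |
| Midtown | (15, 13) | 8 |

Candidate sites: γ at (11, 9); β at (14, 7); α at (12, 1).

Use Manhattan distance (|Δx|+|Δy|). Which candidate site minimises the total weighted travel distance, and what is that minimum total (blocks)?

γ, total 2629 blocks

Total weighted distance at each candidate:
  γ (11, 9): total = 2629
  β (14, 7): total = 3196
  α (12, 1): total = 3880
Minimum is at γ with total 2629 blocks.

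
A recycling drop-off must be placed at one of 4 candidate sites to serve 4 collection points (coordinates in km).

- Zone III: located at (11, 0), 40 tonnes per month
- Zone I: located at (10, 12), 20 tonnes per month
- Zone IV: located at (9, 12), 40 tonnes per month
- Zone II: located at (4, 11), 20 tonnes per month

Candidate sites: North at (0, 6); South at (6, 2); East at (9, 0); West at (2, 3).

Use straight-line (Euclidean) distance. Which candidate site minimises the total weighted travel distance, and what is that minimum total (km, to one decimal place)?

South, total 1032.8 km

Total weighted distance at each candidate:
  North (0, 6): total = 1295.2
  South (6, 2): total = 1032.8
  East (9, 0): total = 1042.5
  West (2, 3): total = 1241.3
Minimum is at South with total 1032.8 km.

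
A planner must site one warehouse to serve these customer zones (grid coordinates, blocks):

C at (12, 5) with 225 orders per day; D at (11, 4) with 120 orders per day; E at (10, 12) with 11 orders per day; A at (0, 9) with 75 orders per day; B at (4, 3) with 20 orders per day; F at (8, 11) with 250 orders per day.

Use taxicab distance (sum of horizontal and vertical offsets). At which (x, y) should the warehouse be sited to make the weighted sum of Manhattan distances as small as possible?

Manhattan distance separates: Σwᵢ(|x−xᵢ|+|y−yᵢ|) = Σwᵢ|x−xᵢ| + Σwᵢ|y−yᵢ|, so x and y are optimised independently as 1-D weighted medians.
Total weight W = 701; half = 350.5.
x-coordinate, sorted with cumulative weight:
  x=0 (A, w=75) cum 75
  x=4 (B, w=20) cum 95
  x=8 (F, w=250) cum 345
  x=10 (E, w=11) cum 356  ← median
  x=11 (D, w=120) cum 476
  x=12 (C, w=225) cum 701
⇒ x* = 10
y-coordinate, sorted with cumulative weight:
  y=3 (B, w=20) cum 20
  y=4 (D, w=120) cum 140
  y=5 (C, w=225) cum 365  ← median
  y=9 (A, w=75) cum 440
  y=11 (F, w=250) cum 690
  y=12 (E, w=11) cum 701
⇒ y* = 5

(10, 5)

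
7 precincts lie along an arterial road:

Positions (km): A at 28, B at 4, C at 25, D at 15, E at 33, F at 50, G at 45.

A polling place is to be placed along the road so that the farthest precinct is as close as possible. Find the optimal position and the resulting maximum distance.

The 1-center on a line is the midpoint of the two extreme points: leftmost at 4, rightmost at 50.
Optimal location = (4 + 50)/2 = 27; maximum distance = (50 − 4)/2 = 23.

location 27, max distance 23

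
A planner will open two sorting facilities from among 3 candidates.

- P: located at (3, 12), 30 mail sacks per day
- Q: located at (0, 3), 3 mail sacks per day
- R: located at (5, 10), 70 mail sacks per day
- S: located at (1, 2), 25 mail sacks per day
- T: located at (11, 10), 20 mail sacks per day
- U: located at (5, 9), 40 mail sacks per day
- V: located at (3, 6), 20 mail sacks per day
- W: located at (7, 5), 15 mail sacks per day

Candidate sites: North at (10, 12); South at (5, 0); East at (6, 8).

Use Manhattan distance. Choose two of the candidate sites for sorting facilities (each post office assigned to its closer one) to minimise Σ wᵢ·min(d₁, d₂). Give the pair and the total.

{South, East}, total 974

Evaluate every pair (each demand assigned to the nearer of the two):
  {South, East}: total = 974
  {North, East}: total = 1028
  {North, South}: total = 1519
Best pair: {South, East} with total 974.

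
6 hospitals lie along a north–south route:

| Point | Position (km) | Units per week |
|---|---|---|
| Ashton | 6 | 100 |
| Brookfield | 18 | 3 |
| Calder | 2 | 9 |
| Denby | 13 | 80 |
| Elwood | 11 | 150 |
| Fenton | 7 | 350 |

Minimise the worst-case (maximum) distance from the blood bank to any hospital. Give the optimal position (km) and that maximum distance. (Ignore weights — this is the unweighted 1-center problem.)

location 10, max distance 8

The 1-center on a line is the midpoint of the two extreme points: leftmost at 2, rightmost at 18.
Optimal location = (2 + 18)/2 = 10; maximum distance = (18 − 2)/2 = 8.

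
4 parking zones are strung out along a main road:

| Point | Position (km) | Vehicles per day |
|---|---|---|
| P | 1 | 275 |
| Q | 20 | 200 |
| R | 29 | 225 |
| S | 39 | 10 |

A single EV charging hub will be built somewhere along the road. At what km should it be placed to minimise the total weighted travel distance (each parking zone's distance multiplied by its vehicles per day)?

x = 20

For a sum of weighted absolute distances on a line, the optimum is the weighted median (not the mean). Total weight W = 710; half-weight = 355.
Sort by position and accumulate weight:
  km 1 (P, w=275) → cum 275
  km 20 (Q, w=200) → cum 475  ≥ 355 → median here
  km 29 (R, w=225) → cum 700
  km 39 (S, w=10) → cum 710
Optimal location: km 20.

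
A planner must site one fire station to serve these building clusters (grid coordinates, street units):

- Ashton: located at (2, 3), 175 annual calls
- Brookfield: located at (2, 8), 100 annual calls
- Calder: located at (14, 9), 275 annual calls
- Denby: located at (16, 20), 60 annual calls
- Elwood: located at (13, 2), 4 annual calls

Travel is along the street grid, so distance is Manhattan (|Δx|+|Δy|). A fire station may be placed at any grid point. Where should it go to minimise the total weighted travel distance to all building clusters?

(14, 9)

Manhattan distance separates: Σwᵢ(|x−xᵢ|+|y−yᵢ|) = Σwᵢ|x−xᵢ| + Σwᵢ|y−yᵢ|, so x and y are optimised independently as 1-D weighted medians.
Total weight W = 614; half = 307.
x-coordinate, sorted with cumulative weight:
  x=2 (Ashton, w=175) cum 175
  x=2 (Brookfield, w=100) cum 275
  x=13 (Elwood, w=4) cum 279
  x=14 (Calder, w=275) cum 554  ← median
  x=16 (Denby, w=60) cum 614
⇒ x* = 14
y-coordinate, sorted with cumulative weight:
  y=2 (Elwood, w=4) cum 4
  y=3 (Ashton, w=175) cum 179
  y=8 (Brookfield, w=100) cum 279
  y=9 (Calder, w=275) cum 554  ← median
  y=20 (Denby, w=60) cum 614
⇒ y* = 9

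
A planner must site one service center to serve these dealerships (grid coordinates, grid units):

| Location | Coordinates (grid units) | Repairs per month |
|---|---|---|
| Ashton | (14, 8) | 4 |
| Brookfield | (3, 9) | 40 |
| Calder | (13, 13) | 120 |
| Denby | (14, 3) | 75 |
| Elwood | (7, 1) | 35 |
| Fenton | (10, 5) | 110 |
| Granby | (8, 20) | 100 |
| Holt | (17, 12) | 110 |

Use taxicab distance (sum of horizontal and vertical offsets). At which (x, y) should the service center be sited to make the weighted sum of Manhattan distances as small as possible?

Manhattan distance separates: Σwᵢ(|x−xᵢ|+|y−yᵢ|) = Σwᵢ|x−xᵢ| + Σwᵢ|y−yᵢ|, so x and y are optimised independently as 1-D weighted medians.
Total weight W = 594; half = 297.
x-coordinate, sorted with cumulative weight:
  x=3 (Brookfield, w=40) cum 40
  x=7 (Elwood, w=35) cum 75
  x=8 (Granby, w=100) cum 175
  x=10 (Fenton, w=110) cum 285
  x=13 (Calder, w=120) cum 405  ← median
  x=14 (Ashton, w=4) cum 409
  x=14 (Denby, w=75) cum 484
  x=17 (Holt, w=110) cum 594
⇒ x* = 13
y-coordinate, sorted with cumulative weight:
  y=1 (Elwood, w=35) cum 35
  y=3 (Denby, w=75) cum 110
  y=5 (Fenton, w=110) cum 220
  y=8 (Ashton, w=4) cum 224
  y=9 (Brookfield, w=40) cum 264
  y=12 (Holt, w=110) cum 374  ← median
  y=13 (Calder, w=120) cum 494
  y=20 (Granby, w=100) cum 594
⇒ y* = 12

(13, 12)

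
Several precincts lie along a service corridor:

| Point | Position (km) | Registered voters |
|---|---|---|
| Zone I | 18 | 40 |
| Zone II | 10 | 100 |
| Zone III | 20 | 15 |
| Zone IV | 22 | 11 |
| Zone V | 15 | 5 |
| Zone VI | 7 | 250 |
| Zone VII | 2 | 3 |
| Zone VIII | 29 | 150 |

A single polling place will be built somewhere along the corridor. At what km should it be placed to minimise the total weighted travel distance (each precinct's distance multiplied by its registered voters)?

x = 10

For a sum of weighted absolute distances on a line, the optimum is the weighted median (not the mean). Total weight W = 574; half-weight = 287.
Sort by position and accumulate weight:
  km 2 (Zone VII, w=3) → cum 3
  km 7 (Zone VI, w=250) → cum 253
  km 10 (Zone II, w=100) → cum 353  ≥ 287 → median here
  km 15 (Zone V, w=5) → cum 358
  km 18 (Zone I, w=40) → cum 398
  km 20 (Zone III, w=15) → cum 413
  km 22 (Zone IV, w=11) → cum 424
  km 29 (Zone VIII, w=150) → cum 574
Optimal location: km 10.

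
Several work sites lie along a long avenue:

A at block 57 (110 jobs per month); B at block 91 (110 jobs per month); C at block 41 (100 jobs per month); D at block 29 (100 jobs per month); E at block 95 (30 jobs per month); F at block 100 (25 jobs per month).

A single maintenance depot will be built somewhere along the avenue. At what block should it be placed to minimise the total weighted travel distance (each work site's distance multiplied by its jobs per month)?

For a sum of weighted absolute distances on a line, the optimum is the weighted median (not the mean). Total weight W = 475; half-weight = 237.5.
Sort by position and accumulate weight:
  block 29 (D, w=100) → cum 100
  block 41 (C, w=100) → cum 200
  block 57 (A, w=110) → cum 310  ≥ 237.5 → median here
  block 91 (B, w=110) → cum 420
  block 95 (E, w=30) → cum 450
  block 100 (F, w=25) → cum 475
Optimal location: block 57.

x = 57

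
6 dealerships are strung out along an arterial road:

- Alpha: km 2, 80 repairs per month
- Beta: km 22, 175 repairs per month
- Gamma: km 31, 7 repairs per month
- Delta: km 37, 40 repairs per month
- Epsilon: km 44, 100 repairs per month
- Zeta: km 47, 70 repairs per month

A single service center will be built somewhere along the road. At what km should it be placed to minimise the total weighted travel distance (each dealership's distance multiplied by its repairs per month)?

x = 22

For a sum of weighted absolute distances on a line, the optimum is the weighted median (not the mean). Total weight W = 472; half-weight = 236.
Sort by position and accumulate weight:
  km 2 (Alpha, w=80) → cum 80
  km 22 (Beta, w=175) → cum 255  ≥ 236 → median here
  km 31 (Gamma, w=7) → cum 262
  km 37 (Delta, w=40) → cum 302
  km 44 (Epsilon, w=100) → cum 402
  km 47 (Zeta, w=70) → cum 472
Optimal location: km 22.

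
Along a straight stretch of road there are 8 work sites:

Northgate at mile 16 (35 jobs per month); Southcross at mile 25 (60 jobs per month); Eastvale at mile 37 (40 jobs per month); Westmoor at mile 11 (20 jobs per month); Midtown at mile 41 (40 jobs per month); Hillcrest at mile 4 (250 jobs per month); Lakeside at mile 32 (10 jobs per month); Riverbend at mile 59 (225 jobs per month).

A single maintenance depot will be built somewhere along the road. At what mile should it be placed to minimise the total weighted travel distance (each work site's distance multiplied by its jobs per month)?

For a sum of weighted absolute distances on a line, the optimum is the weighted median (not the mean). Total weight W = 680; half-weight = 340.
Sort by position and accumulate weight:
  mile 4 (Hillcrest, w=250) → cum 250
  mile 11 (Westmoor, w=20) → cum 270
  mile 16 (Northgate, w=35) → cum 305
  mile 25 (Southcross, w=60) → cum 365  ≥ 340 → median here
  mile 32 (Lakeside, w=10) → cum 375
  mile 37 (Eastvale, w=40) → cum 415
  mile 41 (Midtown, w=40) → cum 455
  mile 59 (Riverbend, w=225) → cum 680
Optimal location: mile 25.

x = 25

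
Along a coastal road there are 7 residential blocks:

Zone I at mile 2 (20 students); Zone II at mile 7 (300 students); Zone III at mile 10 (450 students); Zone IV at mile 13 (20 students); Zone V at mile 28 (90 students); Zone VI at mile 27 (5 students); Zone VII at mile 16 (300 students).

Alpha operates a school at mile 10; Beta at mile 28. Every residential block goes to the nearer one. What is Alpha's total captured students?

1090

The indifferent point is the midpoint (10+28)/2 = 19; residential blocks left of it (closer to Alpha at 10) go to Alpha, those right go to Beta.
  Zone I at 2 (w=20) → Alpha
  Zone II at 7 (w=300) → Alpha
  Zone III at 10 (w=450) → Alpha
  Zone IV at 13 (w=20) → Alpha
  Zone VII at 16 (w=300) → Alpha
  Zone VI at 27 (w=5) → Beta
  Zone V at 28 (w=90) → Beta
Alpha captures 1090; Beta captures 95.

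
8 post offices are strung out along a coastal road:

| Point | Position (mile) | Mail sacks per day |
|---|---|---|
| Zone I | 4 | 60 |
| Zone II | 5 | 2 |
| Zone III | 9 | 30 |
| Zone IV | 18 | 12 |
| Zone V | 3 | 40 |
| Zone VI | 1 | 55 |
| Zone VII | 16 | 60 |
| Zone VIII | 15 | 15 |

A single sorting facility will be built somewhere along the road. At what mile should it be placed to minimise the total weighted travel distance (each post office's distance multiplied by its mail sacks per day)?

x = 4

For a sum of weighted absolute distances on a line, the optimum is the weighted median (not the mean). Total weight W = 274; half-weight = 137.
Sort by position and accumulate weight:
  mile 1 (Zone VI, w=55) → cum 55
  mile 3 (Zone V, w=40) → cum 95
  mile 4 (Zone I, w=60) → cum 155  ≥ 137 → median here
  mile 5 (Zone II, w=2) → cum 157
  mile 9 (Zone III, w=30) → cum 187
  mile 15 (Zone VIII, w=15) → cum 202
  mile 16 (Zone VII, w=60) → cum 262
  mile 18 (Zone IV, w=12) → cum 274
Optimal location: mile 4.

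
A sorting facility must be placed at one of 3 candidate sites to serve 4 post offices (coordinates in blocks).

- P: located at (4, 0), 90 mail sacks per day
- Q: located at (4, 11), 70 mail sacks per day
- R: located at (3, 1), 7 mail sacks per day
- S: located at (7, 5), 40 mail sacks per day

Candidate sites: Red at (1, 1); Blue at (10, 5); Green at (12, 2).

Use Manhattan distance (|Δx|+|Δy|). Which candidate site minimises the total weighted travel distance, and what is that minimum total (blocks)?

Total weighted distance at each candidate:
  Red (1, 1): total = 1684
  Blue (10, 5): total = 2027
  Green (12, 2): total = 2480
Minimum is at Red with total 1684 blocks.

Red, total 1684 blocks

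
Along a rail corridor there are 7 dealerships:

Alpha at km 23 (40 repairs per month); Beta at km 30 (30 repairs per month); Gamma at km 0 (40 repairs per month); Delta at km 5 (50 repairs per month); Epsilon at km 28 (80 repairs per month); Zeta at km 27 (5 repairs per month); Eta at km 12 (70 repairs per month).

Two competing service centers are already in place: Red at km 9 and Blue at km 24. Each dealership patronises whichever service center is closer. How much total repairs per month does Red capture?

160

The indifferent point is the midpoint (9+24)/2 = 16.5; dealerships left of it (closer to Red at 9) go to Red, those right go to Blue.
  Gamma at 0 (w=40) → Red
  Delta at 5 (w=50) → Red
  Eta at 12 (w=70) → Red
  Alpha at 23 (w=40) → Blue
  Zeta at 27 (w=5) → Blue
  Epsilon at 28 (w=80) → Blue
  Beta at 30 (w=30) → Blue
Red captures 160; Blue captures 155.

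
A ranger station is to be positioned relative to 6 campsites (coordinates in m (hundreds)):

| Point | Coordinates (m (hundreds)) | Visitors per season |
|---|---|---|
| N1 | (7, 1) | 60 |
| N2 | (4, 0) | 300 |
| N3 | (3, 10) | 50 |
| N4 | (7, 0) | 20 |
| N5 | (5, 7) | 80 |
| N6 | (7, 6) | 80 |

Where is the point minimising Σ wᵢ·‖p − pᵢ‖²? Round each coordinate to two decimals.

The minimiser of Σwᵢ‖p−pᵢ‖² is the weighted centroid p* = (Σwᵢpᵢ)/(Σwᵢ).
Σwᵢ = 590.
Σwᵢxᵢ = 60·7 + 300·4 + 50·3 + 20·7 + 80·5 + 80·7 = 2870.
Σwᵢyᵢ = 60·1 + 300·0 + 50·10 + 20·0 + 80·7 + 80·6 = 1600.
x* = 2870/590 = 4.86, y* = 1600/590 = 2.71.

(4.86, 2.71)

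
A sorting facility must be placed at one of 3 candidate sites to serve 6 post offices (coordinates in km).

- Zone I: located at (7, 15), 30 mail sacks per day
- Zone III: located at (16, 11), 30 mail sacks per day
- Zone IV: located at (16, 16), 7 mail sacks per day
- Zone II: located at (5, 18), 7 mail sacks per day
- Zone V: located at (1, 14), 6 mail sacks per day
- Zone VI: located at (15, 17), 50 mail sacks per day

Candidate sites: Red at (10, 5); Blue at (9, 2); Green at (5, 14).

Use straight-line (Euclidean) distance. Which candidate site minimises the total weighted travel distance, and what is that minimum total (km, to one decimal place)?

Total weighted distance at each candidate:
  Red (10, 5): total = 1479.3
  Blue (9, 2): total = 1856.0
  Green (5, 14): total = 1061.4
Minimum is at Green with total 1061.4 km.

Green, total 1061.4 km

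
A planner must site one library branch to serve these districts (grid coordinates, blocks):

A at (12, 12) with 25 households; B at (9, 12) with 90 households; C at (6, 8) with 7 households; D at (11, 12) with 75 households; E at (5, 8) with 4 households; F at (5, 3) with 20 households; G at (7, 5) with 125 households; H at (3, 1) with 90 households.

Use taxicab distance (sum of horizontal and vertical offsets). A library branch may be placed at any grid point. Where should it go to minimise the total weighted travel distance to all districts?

(7, 5)

Manhattan distance separates: Σwᵢ(|x−xᵢ|+|y−yᵢ|) = Σwᵢ|x−xᵢ| + Σwᵢ|y−yᵢ|, so x and y are optimised independently as 1-D weighted medians.
Total weight W = 436; half = 218.
x-coordinate, sorted with cumulative weight:
  x=3 (H, w=90) cum 90
  x=5 (E, w=4) cum 94
  x=5 (F, w=20) cum 114
  x=6 (C, w=7) cum 121
  x=7 (G, w=125) cum 246  ← median
  x=9 (B, w=90) cum 336
  x=11 (D, w=75) cum 411
  x=12 (A, w=25) cum 436
⇒ x* = 7
y-coordinate, sorted with cumulative weight:
  y=1 (H, w=90) cum 90
  y=3 (F, w=20) cum 110
  y=5 (G, w=125) cum 235  ← median
  y=8 (C, w=7) cum 242
  y=8 (E, w=4) cum 246
  y=12 (A, w=25) cum 271
  y=12 (B, w=90) cum 361
  y=12 (D, w=75) cum 436
⇒ y* = 5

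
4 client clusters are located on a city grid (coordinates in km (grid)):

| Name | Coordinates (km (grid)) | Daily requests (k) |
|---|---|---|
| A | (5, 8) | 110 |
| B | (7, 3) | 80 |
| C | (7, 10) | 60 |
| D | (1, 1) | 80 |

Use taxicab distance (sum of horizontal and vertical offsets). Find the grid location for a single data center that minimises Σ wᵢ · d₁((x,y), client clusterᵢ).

Manhattan distance separates: Σwᵢ(|x−xᵢ|+|y−yᵢ|) = Σwᵢ|x−xᵢ| + Σwᵢ|y−yᵢ|, so x and y are optimised independently as 1-D weighted medians.
Total weight W = 330; half = 165.
x-coordinate, sorted with cumulative weight:
  x=1 (D, w=80) cum 80
  x=5 (A, w=110) cum 190  ← median
  x=7 (B, w=80) cum 270
  x=7 (C, w=60) cum 330
⇒ x* = 5
y-coordinate, sorted with cumulative weight:
  y=1 (D, w=80) cum 80
  y=3 (B, w=80) cum 160
  y=8 (A, w=110) cum 270  ← median
  y=10 (C, w=60) cum 330
⇒ y* = 8

(5, 8)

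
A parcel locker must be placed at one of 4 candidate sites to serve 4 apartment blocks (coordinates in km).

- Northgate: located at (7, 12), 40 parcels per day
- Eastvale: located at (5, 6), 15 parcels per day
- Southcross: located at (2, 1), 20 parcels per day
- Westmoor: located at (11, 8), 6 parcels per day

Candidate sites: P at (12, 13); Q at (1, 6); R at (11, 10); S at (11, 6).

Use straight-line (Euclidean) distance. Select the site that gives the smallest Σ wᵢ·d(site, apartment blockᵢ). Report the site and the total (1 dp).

R, total 553.6 km

Total weighted distance at each candidate:
  P (12, 13): total = 695.5
  Q (1, 6): total = 562.6
  R (11, 10): total = 553.6
  S (11, 6): total = 596.4
Minimum is at R with total 553.6 km.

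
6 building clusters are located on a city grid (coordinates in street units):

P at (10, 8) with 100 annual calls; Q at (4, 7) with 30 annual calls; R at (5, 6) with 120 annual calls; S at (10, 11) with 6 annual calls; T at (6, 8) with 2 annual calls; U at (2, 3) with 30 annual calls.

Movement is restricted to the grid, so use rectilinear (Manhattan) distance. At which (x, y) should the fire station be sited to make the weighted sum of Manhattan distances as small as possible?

Manhattan distance separates: Σwᵢ(|x−xᵢ|+|y−yᵢ|) = Σwᵢ|x−xᵢ| + Σwᵢ|y−yᵢ|, so x and y are optimised independently as 1-D weighted medians.
Total weight W = 288; half = 144.
x-coordinate, sorted with cumulative weight:
  x=2 (U, w=30) cum 30
  x=4 (Q, w=30) cum 60
  x=5 (R, w=120) cum 180  ← median
  x=6 (T, w=2) cum 182
  x=10 (P, w=100) cum 282
  x=10 (S, w=6) cum 288
⇒ x* = 5
y-coordinate, sorted with cumulative weight:
  y=3 (U, w=30) cum 30
  y=6 (R, w=120) cum 150  ← median
  y=7 (Q, w=30) cum 180
  y=8 (P, w=100) cum 280
  y=8 (T, w=2) cum 282
  y=11 (S, w=6) cum 288
⇒ y* = 6

(5, 6)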